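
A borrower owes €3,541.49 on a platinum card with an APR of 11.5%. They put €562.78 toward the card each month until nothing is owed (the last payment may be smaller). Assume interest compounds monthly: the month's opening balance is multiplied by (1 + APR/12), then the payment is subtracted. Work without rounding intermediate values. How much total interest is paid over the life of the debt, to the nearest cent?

€129.43

Monthly rate r = 11.5%/12 = 0.958333% = 0.00958333.
Payoff takes n = ⌈−ln(1 − rB₀/P)/ln(1+r)⌉ = ⌈6.522⌉ = 7 payments; the last is €294.24.
Total paid = 6·€562.78 + €294.24 = €3,670.92.
Total interest = total paid − principal = €3,670.92 − €3,541.49 = €129.43.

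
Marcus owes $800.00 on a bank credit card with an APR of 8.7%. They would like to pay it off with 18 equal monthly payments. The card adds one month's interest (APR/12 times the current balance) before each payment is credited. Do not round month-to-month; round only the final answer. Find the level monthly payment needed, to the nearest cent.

$47.57

Monthly rate r = 8.7%/12 = 0.725% = 0.00725.
Level-payment amortization: P = B₀·r / (1 − (1+r)^(−n)) = 800.00·0.00725 / (1 − 1.00725^(−18)).
Denominator 1 − (1+r)^(−18) = 0.121930219.
P = 5.8 / 0.121930219 ≈ 47.57.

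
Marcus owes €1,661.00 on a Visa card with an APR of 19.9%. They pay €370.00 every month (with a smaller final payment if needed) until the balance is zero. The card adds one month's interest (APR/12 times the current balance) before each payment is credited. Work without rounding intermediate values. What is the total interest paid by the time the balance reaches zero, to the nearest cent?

Monthly rate r = 19.9%/12 = 1.65833% = 0.0165833.
Payoff takes n = ⌈−ln(1 − rB₀/P)/ln(1+r)⌉ = ⌈4.704⌉ = 5 payments; the last is €260.98.
Total paid = 4·€370.00 + €260.98 = €1,740.98.
Total interest = total paid − principal = €1,740.98 − €1,661.00 = €79.98.

€79.98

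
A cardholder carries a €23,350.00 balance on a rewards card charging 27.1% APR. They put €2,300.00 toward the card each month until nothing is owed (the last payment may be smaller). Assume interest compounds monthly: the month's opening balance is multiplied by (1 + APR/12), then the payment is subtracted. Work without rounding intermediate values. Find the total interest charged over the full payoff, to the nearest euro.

€3,476

Monthly rate r = 27.1%/12 = 2.25833% = 0.0225833.
Payoff takes n = ⌈−ln(1 − rB₀/P)/ln(1+r)⌉ = ⌈11.661⌉ = 12 payments; the last is €1,526.29.
Total paid = 11·€2,300.00 + €1,526.29 = €26,826.29.
Total interest = total paid − principal = €26,826.29 − €23,350.00 = €3,476.29.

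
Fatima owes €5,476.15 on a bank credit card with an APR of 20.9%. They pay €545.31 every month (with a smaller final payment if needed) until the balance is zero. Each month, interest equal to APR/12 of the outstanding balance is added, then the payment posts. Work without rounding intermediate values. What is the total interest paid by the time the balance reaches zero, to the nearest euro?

Monthly rate r = 20.9%/12 = 1.74167% = 0.0174167.
Payoff takes n = ⌈−ln(1 − rB₀/P)/ln(1+r)⌉ = ⌈11.134⌉ = 12 payments; the last is €73.82.
Total paid = 11·€545.31 + €73.82 = €6,072.23.
Total interest = total paid − principal = €6,072.23 − €5,476.15 = €596.08.

€596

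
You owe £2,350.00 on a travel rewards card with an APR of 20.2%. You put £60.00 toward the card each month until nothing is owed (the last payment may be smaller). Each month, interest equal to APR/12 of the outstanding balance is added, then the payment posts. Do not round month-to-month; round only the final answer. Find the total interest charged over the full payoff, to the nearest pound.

Monthly rate r = 20.2%/12 = 1.68333% = 0.0168333.
Payoff takes n = ⌈−ln(1 − rB₀/P)/ln(1+r)⌉ = ⌈64.503⌉ = 65 payments; the last is £30.33.
Total paid = 64·£60.00 + £30.33 = £3,870.33.
Total interest = total paid − principal = £3,870.33 − £2,350.00 = £1,520.33.

£1,520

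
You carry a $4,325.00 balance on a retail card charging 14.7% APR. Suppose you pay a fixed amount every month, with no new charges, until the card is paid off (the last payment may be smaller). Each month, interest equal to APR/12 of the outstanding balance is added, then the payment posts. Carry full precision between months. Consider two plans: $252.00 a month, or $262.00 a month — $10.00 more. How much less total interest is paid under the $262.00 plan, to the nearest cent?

$23.66

Monthly rate r = 14.7%/12 = 1.225% = 0.01225.
At $252.00/mo: n = ⌈−ln(1 − rB₀/P)/ln(1+r)⌉ = 20 payments (last $97.52); total interest = total paid − $4,325.00 = $560.52.
At $262.00/mo: 19 payments (last $145.86); total interest $536.86.
Interest saved = $560.52 − $536.86 = $23.66.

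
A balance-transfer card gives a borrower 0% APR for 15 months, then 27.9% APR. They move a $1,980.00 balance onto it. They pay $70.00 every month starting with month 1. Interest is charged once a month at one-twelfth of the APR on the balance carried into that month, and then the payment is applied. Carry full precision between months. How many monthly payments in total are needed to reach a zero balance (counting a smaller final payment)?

32 payments

Promo months 1–15 at r₀ = 0%/12 = 0; months 16+ at r₁ = 27.9%/12 = 0.02325.
After month 15 (no interest yet): B = $1,980.00 − 15·$70.00 = $930.00.
Then at r₁ with $70.00/mo: n₂ = −ln(1 − r₁·B/P)/ln(1+r₁) ≈ 16.07 → 17 more payments.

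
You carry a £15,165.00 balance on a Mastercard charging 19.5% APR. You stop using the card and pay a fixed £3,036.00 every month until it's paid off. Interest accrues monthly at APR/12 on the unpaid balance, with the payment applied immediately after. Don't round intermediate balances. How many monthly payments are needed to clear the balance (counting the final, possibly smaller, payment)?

Monthly rate r = 19.5%/12 = 1.625% = 0.01625.
Recurrence: B ← B·(1+r) − £3,036.00.
Month 1: interest £246.43; balance after payment £12,375.43.
Month 2: interest £201.10; balance after payment £9,540.53.
Month 3: interest £155.03; balance after payment £6,659.57.
Month 4: interest £108.22; balance after payment £3,731.78.
Month 5: interest £60.64; balance after payment £756.43.
Month 6: interest £12.29; balance after payment £0.00.

6 months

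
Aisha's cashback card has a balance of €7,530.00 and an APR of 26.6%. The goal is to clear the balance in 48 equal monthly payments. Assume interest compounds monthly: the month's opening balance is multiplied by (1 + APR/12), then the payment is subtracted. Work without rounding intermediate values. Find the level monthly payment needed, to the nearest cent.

€256.44

Monthly rate r = 26.6%/12 = 2.21667% = 0.0221667.
Level-payment amortization: P = B₀·r / (1 − (1+r)^(−n)) = 7530.00·0.0221667 / (1 − 1.02217^(−48)).
Denominator 1 − (1+r)^(−48) = 0.650893678.
P = 166.915 / 0.650893678 ≈ 256.44.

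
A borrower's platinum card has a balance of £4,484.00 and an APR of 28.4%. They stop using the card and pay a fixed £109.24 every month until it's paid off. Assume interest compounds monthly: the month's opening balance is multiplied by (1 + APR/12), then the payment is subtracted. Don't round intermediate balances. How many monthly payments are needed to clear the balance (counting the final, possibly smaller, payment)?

153 months

Monthly rate r = 28.4%/12 = 2.36667% = 0.0236667.
Recurrence: B ← B·(1+r) − £109.24.
Month 1: interest £106.12; balance after payment £4,480.88.
Month 2: interest £106.05; balance after payment £4,477.69.
Closed form: n = −ln(1 − rB₀/P)/ln(1+r) = −ln(0.028549)/ln(1.02367) ≈ 152.031, so the balance reaches zero during payment 153.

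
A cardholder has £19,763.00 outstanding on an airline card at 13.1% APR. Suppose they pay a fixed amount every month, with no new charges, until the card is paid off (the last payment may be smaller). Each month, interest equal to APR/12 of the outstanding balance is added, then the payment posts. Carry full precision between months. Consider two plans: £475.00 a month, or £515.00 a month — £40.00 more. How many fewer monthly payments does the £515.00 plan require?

Monthly rate r = 13.1%/12 = 1.09167% = 0.0109167.
At £475.00/mo: n = ⌈−ln(1 − rB₀/P)/ln(1+r)⌉ = 56 payments (last £365.49); total interest = total paid − £19,763.00 = £6,727.49.
At £515.00/mo: 50 payments (last £514.95); total interest £5,986.95.
Payments saved = 56 − 50 = 6.

6 fewer payments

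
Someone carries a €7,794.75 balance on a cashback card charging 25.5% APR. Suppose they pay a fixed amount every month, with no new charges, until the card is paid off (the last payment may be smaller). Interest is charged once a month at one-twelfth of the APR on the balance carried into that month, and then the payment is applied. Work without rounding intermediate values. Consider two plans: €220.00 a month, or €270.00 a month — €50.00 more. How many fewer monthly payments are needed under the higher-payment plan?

Monthly rate r = 25.5%/12 = 2.125% = 0.02125.
At €220.00/mo: n = ⌈−ln(1 − rB₀/P)/ln(1+r)⌉ = 67 payments (last €106.92); total interest = total paid − €7,794.75 = €6,832.17.
At €270.00/mo: 46 payments (last €56.05); total interest €4,411.30.
Payments saved = 67 − 46 = 21.

21 fewer payments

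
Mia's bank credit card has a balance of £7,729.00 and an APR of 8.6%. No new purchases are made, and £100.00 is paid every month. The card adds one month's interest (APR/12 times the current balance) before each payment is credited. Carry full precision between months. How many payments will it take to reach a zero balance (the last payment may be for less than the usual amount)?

Monthly rate r = 8.6%/12 = 0.716667% = 0.00716667.
Recurrence: B ← B·(1+r) − £100.00.
Month 1: interest £55.39; balance after payment £7,684.39.
Month 2: interest £55.07; balance after payment £7,639.46.
Closed form: n = −ln(1 − rB₀/P)/ln(1+r) = −ln(0.44609)/ln(1.00717) ≈ 113.041, so the balance reaches zero during payment 114.

114 payments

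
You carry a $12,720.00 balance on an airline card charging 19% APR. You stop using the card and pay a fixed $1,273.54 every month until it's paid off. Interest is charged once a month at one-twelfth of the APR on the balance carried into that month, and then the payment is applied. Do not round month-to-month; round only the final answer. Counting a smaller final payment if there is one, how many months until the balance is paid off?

Monthly rate r = 19%/12 = 1.58333% = 0.0158333.
Recurrence: B ← B·(1+r) − $1,273.54.
Month 1: interest $201.40; balance after payment $11,647.86.
Month 2: interest $184.42; balance after payment $10,558.74.
Closed form: n = −ln(1 − rB₀/P)/ln(1+r) = −ln(0.84186)/ln(1.01583) ≈ 10.958, so the balance reaches zero during payment 11.

11 months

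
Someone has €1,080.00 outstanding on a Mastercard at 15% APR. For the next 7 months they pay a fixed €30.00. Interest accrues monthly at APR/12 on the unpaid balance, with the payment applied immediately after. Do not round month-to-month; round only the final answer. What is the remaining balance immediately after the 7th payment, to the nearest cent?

Monthly rate r = 15%/12 = 1.25% = 0.0125.
Each month: B ← B·(1+r) − €30.00.
Month 1: interest €13.50; balance after payment €1,063.50.
Month 2: interest €13.29; balance after payment €1,046.79.
Month 3: interest €13.08; balance after payment €1,029.88.
Month 4: interest €12.87; balance after payment €1,012.75.
Month 5: interest €12.66; balance after payment €995.41.
Month 6: interest €12.44; balance after payment €977.85.
Month 7: interest €12.22; balance after payment €960.08.

€960.08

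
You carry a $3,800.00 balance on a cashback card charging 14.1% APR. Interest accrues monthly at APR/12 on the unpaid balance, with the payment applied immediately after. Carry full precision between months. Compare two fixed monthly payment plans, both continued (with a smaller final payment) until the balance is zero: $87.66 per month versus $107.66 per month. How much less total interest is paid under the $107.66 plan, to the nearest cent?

$406.14

Monthly rate r = 14.1%/12 = 1.175% = 0.01175.
At $87.66/mo: n = ⌈−ln(1 − rB₀/P)/ln(1+r)⌉ = 61 payments (last $83.64); total interest = total paid − $3,800.00 = $1,543.24.
At $107.66/mo: 46 payments (last $92.40); total interest $1,137.10.
Interest saved = $1,543.24 − $1,137.10 = $406.14.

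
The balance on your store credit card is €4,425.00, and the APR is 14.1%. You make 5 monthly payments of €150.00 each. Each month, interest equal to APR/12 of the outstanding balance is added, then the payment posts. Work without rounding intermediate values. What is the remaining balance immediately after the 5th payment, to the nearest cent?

€3,923.32

Monthly rate r = 14.1%/12 = 1.175% = 0.01175.
Each month: B ← B·(1+r) − €150.00.
Month 1: interest €51.99; balance after payment €4,326.99.
Month 2: interest €50.84; balance after payment €4,227.84.
Month 3: interest €49.68; balance after payment €4,127.51.
Month 4: interest €48.50; balance after payment €4,026.01.
Month 5: interest €47.31; balance after payment €3,923.32.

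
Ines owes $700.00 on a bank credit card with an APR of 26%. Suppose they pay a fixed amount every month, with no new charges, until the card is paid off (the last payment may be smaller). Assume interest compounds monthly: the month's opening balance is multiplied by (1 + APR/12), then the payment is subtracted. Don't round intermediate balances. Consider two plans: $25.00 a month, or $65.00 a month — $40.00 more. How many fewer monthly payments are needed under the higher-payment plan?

31 fewer payments

Monthly rate r = 26%/12 = 2.16667% = 0.0216667.
At $25.00/mo: n = ⌈−ln(1 − rB₀/P)/ln(1+r)⌉ = 44 payments (last $13.34); total interest = total paid − $700.00 = $388.34.
At $65.00/mo: 13 payments (last $25.88); total interest $105.88.
Payments saved = 44 − 13 = 31.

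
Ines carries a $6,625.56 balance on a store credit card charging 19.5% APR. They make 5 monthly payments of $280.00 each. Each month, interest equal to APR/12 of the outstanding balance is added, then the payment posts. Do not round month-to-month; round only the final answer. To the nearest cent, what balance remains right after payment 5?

$5,735.42

Monthly rate r = 19.5%/12 = 1.625% = 0.01625.
Each month: B ← B·(1+r) − $280.00.
Month 1: interest $107.67; balance after payment $6,453.23.
Month 2: interest $104.86; balance after payment $6,278.09.
Month 3: interest $102.02; balance after payment $6,100.11.
Month 4: interest $99.13; balance after payment $5,919.24.
Month 5: interest $96.19; balance after payment $5,735.42.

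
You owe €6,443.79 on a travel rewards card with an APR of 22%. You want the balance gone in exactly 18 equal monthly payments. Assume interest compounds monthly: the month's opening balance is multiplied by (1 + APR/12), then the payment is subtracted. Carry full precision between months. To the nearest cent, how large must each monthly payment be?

€423.54

Monthly rate r = 22%/12 = 1.83333% = 0.0183333.
Level-payment amortization: P = B₀·r / (1 − (1+r)^(−n)) = 6443.79·0.0183333 / (1 − 1.01833^(−18)).
Denominator 1 − (1+r)^(−18) = 0.278924529.
P = 118.136 / 0.278924529 ≈ 423.54.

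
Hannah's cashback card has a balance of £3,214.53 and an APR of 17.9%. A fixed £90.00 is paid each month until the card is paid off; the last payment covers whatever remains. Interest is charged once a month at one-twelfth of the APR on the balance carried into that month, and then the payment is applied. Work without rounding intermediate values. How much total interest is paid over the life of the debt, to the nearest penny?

Monthly rate r = 17.9%/12 = 1.49167% = 0.0149167.
Payoff takes n = ⌈−ln(1 − rB₀/P)/ln(1+r)⌉ = ⌈51.393⌉ = 52 payments; the last is £35.54.
Total paid = 51·£90.00 + £35.54 = £4,625.54.
Total interest = total paid − principal = £4,625.54 − £3,214.53 = £1,411.01.

£1,411.01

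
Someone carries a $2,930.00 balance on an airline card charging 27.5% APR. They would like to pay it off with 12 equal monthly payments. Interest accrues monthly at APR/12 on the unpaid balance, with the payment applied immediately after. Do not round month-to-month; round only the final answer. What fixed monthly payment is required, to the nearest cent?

Monthly rate r = 27.5%/12 = 2.29167% = 0.0229167.
Level-payment amortization: P = B₀·r / (1 − (1+r)^(−n)) = 2930.00·0.0229167 / (1 − 1.02292^(−12)).
Denominator 1 − (1+r)^(−12) = 0.23806672.
P = 67.1458 / 0.23806672 ≈ 282.05.

$282.05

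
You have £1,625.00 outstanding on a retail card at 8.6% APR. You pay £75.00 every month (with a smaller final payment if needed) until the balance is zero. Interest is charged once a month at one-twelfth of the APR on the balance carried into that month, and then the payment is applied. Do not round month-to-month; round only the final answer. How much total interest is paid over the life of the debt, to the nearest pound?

£147

Monthly rate r = 8.6%/12 = 0.716667% = 0.00716667.
Payoff takes n = ⌈−ln(1 − rB₀/P)/ln(1+r)⌉ = ⌈23.630⌉ = 24 payments; the last is £47.34.
Total paid = 23·£75.00 + £47.34 = £1,772.34.
Total interest = total paid − principal = £1,772.34 − £1,625.00 = £147.34.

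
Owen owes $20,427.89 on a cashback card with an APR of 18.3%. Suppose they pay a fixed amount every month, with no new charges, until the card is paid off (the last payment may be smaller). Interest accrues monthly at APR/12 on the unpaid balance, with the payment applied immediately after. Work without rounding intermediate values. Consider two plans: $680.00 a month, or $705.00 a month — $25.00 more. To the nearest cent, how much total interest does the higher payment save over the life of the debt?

Monthly rate r = 18.3%/12 = 1.525% = 0.01525.
At $680.00/mo: n = ⌈−ln(1 − rB₀/P)/ln(1+r)⌉ = 41 payments (last $330.41); total interest = total paid − $20,427.89 = $7,102.52.
At $705.00/mo: 39 payments (last $376.56); total interest $6,738.67.
Interest saved = $7,102.52 − $6,738.67 = $363.85.

$363.85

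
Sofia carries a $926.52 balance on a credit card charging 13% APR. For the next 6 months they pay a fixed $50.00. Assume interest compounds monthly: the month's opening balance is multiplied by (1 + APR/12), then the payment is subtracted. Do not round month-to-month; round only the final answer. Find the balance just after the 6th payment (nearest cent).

$680.16

Monthly rate r = 13%/12 = 1.08333% = 0.0108333.
Each month: B ← B·(1+r) − $50.00.
Month 1: interest $10.04; balance after payment $886.56.
Month 2: interest $9.60; balance after payment $846.16.
Month 3: interest $9.17; balance after payment $805.33.
Month 4: interest $8.72; balance after payment $764.05.
Month 5: interest $8.28; balance after payment $722.33.
Month 6: interest $7.83; balance after payment $680.16.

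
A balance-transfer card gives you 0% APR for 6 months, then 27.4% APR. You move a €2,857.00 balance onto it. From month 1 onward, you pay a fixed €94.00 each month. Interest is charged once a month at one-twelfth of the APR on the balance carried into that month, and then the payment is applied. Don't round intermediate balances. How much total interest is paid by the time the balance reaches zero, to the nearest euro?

€1,097

Promo months 1–6 at r₀ = 0%/12 = 0; months 7+ at r₁ = 27.4%/12 = 0.0228333.
After month 6 (no interest yet): B = €2,857.00 − 6·€94.00 = €2,293.00.
Then at r₁ with €94.00/mo: n₂ = −ln(1 − r₁·B/P)/ln(1+r₁) ≈ 36.06 → 37 more payments.
Total paid = 42·€94.00 + €5.90 = €3,953.90; interest = €3,953.90 − €2,857.00 = €1,096.90.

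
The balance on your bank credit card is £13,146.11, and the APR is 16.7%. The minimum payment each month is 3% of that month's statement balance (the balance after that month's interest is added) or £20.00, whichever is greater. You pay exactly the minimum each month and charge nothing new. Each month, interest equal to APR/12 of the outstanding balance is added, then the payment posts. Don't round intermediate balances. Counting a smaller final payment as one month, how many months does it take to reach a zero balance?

Monthly rate r = 16.7%/12 = 1.39167% = 0.0139167.
While 3% of the post-interest balance exceeds £20.00, each month B ← (B·(1+r))·(1 − 0.03), i.e. B shrinks by the factor (1+r)·0.97 = 0.9835.
This holds for months 1–181. Entering month 182 the balance is £646.98; 3% of the post-interest balance is now below £20.00, so the flat £20.00 minimum applies from here.
From month 182 a fixed £20.00 at rate r clears £646.98 in 44 more payments. Total: 181 + 44 = 225 months.

225 months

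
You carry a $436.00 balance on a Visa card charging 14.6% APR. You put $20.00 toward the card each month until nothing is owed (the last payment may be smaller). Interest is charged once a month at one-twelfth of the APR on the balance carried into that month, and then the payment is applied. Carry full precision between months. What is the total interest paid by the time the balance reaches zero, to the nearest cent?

Monthly rate r = 14.6%/12 = 1.21667% = 0.0121667.
Payoff takes n = ⌈−ln(1 − rB₀/P)/ln(1+r)⌉ = ⌈25.485⌉ = 26 payments; the last is $9.74.
Total paid = 25·$20.00 + $9.74 = $509.74.
Total interest = total paid − principal = $509.74 − $436.00 = $73.74.

$73.74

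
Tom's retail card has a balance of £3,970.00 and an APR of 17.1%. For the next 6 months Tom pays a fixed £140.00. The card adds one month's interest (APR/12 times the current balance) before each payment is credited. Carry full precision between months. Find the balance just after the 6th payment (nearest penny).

£3,451.26

Monthly rate r = 17.1%/12 = 1.425% = 0.01425.
Each month: B ← B·(1+r) − £140.00.
Month 1: interest £56.57; balance after payment £3,886.57.
Month 2: interest £55.38; balance after payment £3,801.96.
Month 3: interest £54.18; balance after payment £3,716.13.
Month 4: interest £52.95; balance after payment £3,629.09.
Month 5: interest £51.71; balance after payment £3,540.80.
Month 6: interest £50.46; balance after payment £3,451.26.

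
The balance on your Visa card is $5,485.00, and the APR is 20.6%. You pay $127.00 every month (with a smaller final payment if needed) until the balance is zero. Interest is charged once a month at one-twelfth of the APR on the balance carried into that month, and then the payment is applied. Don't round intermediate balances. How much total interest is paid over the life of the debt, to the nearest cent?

$4,606.89

Monthly rate r = 20.6%/12 = 1.71667% = 0.0171667.
Payoff takes n = ⌈−ln(1 − rB₀/P)/ln(1+r)⌉ = ⌈79.462⌉ = 80 payments; the last is $58.89.
Total paid = 79·$127.00 + $58.89 = $10,091.89.
Total interest = total paid − principal = $10,091.89 − $5,485.00 = $4,606.89.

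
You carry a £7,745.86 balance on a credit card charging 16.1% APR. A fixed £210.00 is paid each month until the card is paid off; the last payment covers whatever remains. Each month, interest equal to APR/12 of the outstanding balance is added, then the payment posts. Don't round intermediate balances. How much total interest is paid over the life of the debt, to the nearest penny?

Monthly rate r = 16.1%/12 = 1.34167% = 0.0134167.
Payoff takes n = ⌈−ln(1 − rB₀/P)/ln(1+r)⌉ = ⌈51.244⌉ = 52 payments; the last is £51.43.
Total paid = 51·£210.00 + £51.43 = £10,761.43.
Total interest = total paid − principal = £10,761.43 − £7,745.86 = £3,015.57.

£3,015.57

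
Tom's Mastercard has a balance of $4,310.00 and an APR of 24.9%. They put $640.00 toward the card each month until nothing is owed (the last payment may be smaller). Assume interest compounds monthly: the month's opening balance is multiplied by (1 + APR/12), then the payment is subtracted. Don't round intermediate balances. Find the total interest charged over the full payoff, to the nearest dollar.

Monthly rate r = 24.9%/12 = 2.075% = 0.02075.
Payoff takes n = ⌈−ln(1 − rB₀/P)/ln(1+r)⌉ = ⌈7.329⌉ = 8 payments; the last is $211.96.
Total paid = 7·$640.00 + $211.96 = $4,691.96.
Total interest = total paid − principal = $4,691.96 − $4,310.00 = $381.96.

$382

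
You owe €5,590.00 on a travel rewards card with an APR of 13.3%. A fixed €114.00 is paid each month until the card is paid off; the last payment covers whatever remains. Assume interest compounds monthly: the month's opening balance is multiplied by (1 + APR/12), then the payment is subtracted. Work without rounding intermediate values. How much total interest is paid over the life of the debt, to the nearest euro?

Monthly rate r = 13.3%/12 = 1.10833% = 0.0110833.
Payoff takes n = ⌈−ln(1 − rB₀/P)/ln(1+r)⌉ = ⌈71.138⌉ = 72 payments; the last is €15.77.
Total paid = 71·€114.00 + €15.77 = €8,109.77.
Total interest = total paid − principal = €8,109.77 − €5,590.00 = €2,519.77.

€2,520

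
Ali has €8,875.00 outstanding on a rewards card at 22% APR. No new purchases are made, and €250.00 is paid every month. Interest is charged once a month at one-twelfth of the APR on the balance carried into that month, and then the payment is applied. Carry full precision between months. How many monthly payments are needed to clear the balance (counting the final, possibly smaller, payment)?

58 payments

Monthly rate r = 22%/12 = 1.83333% = 0.0183333.
Recurrence: B ← B·(1+r) − €250.00.
Month 1: interest €162.71; balance after payment €8,787.71.
Month 2: interest €161.11; balance after payment €8,698.82.
Closed form: n = −ln(1 − rB₀/P)/ln(1+r) = −ln(0.34917)/ln(1.01833) ≈ 57.918, so the balance reaches zero during payment 58.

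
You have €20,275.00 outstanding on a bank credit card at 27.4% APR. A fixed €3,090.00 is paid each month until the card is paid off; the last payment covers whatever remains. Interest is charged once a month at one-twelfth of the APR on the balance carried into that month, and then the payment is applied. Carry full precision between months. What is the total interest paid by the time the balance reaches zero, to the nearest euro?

€1,945

Monthly rate r = 27.4%/12 = 2.28333% = 0.0228333.
Payoff takes n = ⌈−ln(1 − rB₀/P)/ln(1+r)⌉ = ⌈7.189⌉ = 8 payments; the last is €590.07.
Total paid = 7·€3,090.00 + €590.07 = €22,220.07.
Total interest = total paid − principal = €22,220.07 − €20,275.00 = €1,945.07.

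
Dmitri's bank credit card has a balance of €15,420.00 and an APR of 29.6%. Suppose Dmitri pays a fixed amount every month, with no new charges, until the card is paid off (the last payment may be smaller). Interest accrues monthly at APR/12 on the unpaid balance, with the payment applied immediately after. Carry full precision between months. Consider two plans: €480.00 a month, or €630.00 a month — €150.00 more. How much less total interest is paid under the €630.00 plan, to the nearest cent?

Monthly rate r = 29.6%/12 = 2.46667% = 0.0246667.
At €480.00/mo: n = ⌈−ln(1 − rB₀/P)/ln(1+r)⌉ = 65 payments (last €251.86); total interest = total paid − €15,420.00 = €15,551.86.
At €630.00/mo: 38 payments (last €623.37); total interest €8,513.37.
Interest saved = €15,551.86 − €8,513.37 = €7,038.49.

€7,038.49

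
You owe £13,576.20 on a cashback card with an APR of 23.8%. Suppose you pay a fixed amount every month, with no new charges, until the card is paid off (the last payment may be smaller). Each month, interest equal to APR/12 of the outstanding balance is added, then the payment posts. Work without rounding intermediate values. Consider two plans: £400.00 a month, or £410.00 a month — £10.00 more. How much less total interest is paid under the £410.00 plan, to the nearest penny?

£453.02

Monthly rate r = 23.8%/12 = 1.98333% = 0.0198333.
At £400.00/mo: n = ⌈−ln(1 − rB₀/P)/ln(1+r)⌉ = 57 payments (last £376.36); total interest = total paid − £13,576.20 = £9,200.16.
At £410.00/mo: 55 payments (last £183.34); total interest £8,747.14.
Interest saved = £9,200.16 − £8,747.14 = £453.02.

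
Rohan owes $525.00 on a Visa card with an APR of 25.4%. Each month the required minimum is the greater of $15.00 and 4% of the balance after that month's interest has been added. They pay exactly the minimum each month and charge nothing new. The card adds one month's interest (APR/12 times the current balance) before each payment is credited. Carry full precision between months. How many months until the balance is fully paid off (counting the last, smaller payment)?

53 months

Monthly rate r = 25.4%/12 = 2.11667% = 0.0211667.
While 4% of the post-interest balance exceeds $15.00, each month B ← (B·(1+r))·(1 − 0.04), i.e. B shrinks by the factor (1+r)·0.96 = 0.98032.
This holds for months 1–18. Entering month 19 the balance is $367.10; 4% of the post-interest balance is now below $15.00, so the flat $15.00 minimum applies from here.
From month 19 a fixed $15.00 at rate r clears $367.10 in 35 more payments. Total: 18 + 35 = 53 months.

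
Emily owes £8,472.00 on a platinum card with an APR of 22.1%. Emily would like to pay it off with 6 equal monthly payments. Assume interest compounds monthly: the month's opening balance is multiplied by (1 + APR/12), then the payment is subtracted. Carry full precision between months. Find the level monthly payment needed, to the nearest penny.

Monthly rate r = 22.1%/12 = 1.84167% = 0.0184167.
Level-payment amortization: P = B₀·r / (1 − (1+r)^(−n)) = 8472.00·0.0184167 / (1 − 1.01842^(−6)).
Denominator 1 − (1+r)^(−6) = 0.103713177.
P = 156.026 / 0.103713177 ≈ 1504.40.

£1,504.40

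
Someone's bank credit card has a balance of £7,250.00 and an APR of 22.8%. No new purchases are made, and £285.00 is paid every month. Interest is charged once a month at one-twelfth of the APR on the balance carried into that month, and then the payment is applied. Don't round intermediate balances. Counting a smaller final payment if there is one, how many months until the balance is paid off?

36 months

Monthly rate r = 22.8%/12 = 1.9% = 0.019.
Recurrence: B ← B·(1+r) − £285.00.
Month 1: interest £137.75; balance after payment £7,102.75.
Month 2: interest £134.95; balance after payment £6,952.70.
Closed form: n = −ln(1 − rB₀/P)/ln(1+r) = −ln(0.51667)/ln(1.019) ≈ 35.085, so the balance reaches zero during payment 36.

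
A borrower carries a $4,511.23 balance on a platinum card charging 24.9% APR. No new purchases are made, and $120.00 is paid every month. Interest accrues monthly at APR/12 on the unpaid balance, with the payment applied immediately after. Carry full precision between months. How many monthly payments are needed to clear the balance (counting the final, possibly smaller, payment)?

74 payments

Monthly rate r = 24.9%/12 = 2.075% = 0.02075.
Recurrence: B ← B·(1+r) − $120.00.
Month 1: interest $93.61; balance after payment $4,484.84.
Month 2: interest $93.06; balance after payment $4,457.90.
Closed form: n = −ln(1 − rB₀/P)/ln(1+r) = −ln(0.21993)/ln(1.02075) ≈ 73.739, so the balance reaches zero during payment 74.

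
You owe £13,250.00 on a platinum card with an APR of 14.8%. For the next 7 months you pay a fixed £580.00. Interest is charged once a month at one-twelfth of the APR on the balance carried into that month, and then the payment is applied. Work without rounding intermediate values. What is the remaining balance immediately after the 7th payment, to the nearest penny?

£10,223.78

Monthly rate r = 14.8%/12 = 1.23333% = 0.0123333.
Each month: B ← B·(1+r) − £580.00.
Month 1: interest £163.42; balance after payment £12,833.42.
Month 2: interest £158.28; balance after payment £12,411.70.
Month 3: interest £153.08; balance after payment £11,984.77.
Month 4: interest £147.81; balance after payment £11,552.59.
Month 5: interest £142.48; balance after payment £11,115.07.
Month 6: interest £137.09; balance after payment £10,672.15.
Month 7: interest £131.62; balance after payment £10,223.78.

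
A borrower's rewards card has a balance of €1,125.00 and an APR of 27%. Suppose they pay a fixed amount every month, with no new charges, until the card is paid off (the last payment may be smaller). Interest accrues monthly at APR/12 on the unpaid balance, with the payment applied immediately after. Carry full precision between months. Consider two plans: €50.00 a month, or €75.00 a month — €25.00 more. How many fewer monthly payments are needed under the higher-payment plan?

13 fewer payments

Monthly rate r = 27%/12 = 2.25% = 0.0225.
At €50.00/mo: n = ⌈−ln(1 − rB₀/P)/ln(1+r)⌉ = 32 payments (last €35.97); total interest = total paid − €1,125.00 = €460.97.
At €75.00/mo: 19 payments (last €38.04); total interest €263.04.
Payments saved = 32 − 19 = 13.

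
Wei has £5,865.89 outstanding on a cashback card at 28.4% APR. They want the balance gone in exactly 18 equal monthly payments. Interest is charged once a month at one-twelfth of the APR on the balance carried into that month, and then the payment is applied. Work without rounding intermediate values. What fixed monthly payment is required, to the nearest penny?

Monthly rate r = 28.4%/12 = 2.36667% = 0.0236667.
Level-payment amortization: P = B₀·r / (1 − (1+r)^(−n)) = 5865.89·0.0236667 / (1 − 1.02367^(−18)).
Denominator 1 − (1+r)^(−18) = 0.343634283.
P = 138.826 / 0.343634283 ≈ 403.99.

£403.99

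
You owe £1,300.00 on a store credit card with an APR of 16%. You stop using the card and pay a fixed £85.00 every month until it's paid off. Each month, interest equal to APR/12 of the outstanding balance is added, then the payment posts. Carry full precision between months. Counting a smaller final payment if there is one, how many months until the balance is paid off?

Monthly rate r = 16%/12 = 1.33333% = 0.0133333.
Recurrence: B ← B·(1+r) − £85.00.
Month 1: interest £17.33; balance after payment £1,232.33.
Month 2: interest £16.43; balance after payment £1,163.76.
Closed form: n = −ln(1 − rB₀/P)/ln(1+r) = −ln(0.79608)/ln(1.01333) ≈ 17.218, so the balance reaches zero during payment 18.

18 months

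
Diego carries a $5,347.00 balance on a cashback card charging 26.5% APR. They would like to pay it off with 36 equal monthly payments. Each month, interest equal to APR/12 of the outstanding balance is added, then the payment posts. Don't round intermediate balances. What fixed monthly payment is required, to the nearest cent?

Monthly rate r = 26.5%/12 = 2.20833% = 0.0220833.
Level-payment amortization: P = B₀·r / (1 − (1+r)^(−n)) = 5347.00·0.0220833 / (1 − 1.02208^(−36)).
Denominator 1 − (1+r)^(−36) = 0.544495191.
P = 118.08 / 0.544495191 ≈ 216.86.

$216.86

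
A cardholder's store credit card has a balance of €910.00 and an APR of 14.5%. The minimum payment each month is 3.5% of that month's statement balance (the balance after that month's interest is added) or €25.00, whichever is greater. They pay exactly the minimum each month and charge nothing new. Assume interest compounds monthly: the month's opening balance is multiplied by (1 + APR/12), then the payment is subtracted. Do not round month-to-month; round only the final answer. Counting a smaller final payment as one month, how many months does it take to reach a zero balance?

Monthly rate r = 14.5%/12 = 1.20833% = 0.0120833.
While 3.5% of the post-interest balance exceeds €25.00, each month B ← (B·(1+r))·(1 − 0.035), i.e. B shrinks by the factor (1+r)·0.965 = 0.97666.
This holds for months 1–11. Entering month 12 the balance is €701.81; 3.5% of the post-interest balance is now below €25.00, so the flat €25.00 minimum applies from here.
From month 12 a fixed €25.00 at rate r clears €701.81 in 35 more payments. Total: 11 + 35 = 46 months.

46 months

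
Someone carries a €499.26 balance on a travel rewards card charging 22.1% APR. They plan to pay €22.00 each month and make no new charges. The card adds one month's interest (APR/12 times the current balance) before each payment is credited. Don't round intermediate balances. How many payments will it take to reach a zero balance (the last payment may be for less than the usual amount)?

30 payments

Monthly rate r = 22.1%/12 = 1.84167% = 0.0184167.
Recurrence: B ← B·(1+r) − €22.00.
Month 1: interest €9.19; balance after payment €486.45.
Month 2: interest €8.96; balance after payment €473.41.
Closed form: n = −ln(1 − rB₀/P)/ln(1+r) = −ln(0.58206)/ln(1.01842) ≈ 29.655, so the balance reaches zero during payment 30.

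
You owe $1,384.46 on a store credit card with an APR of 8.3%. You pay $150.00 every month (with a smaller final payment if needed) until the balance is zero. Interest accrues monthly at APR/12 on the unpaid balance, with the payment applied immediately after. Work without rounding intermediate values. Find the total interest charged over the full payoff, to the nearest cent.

$51.24

Monthly rate r = 8.3%/12 = 0.691667% = 0.00691667.
Payoff takes n = ⌈−ln(1 − rB₀/P)/ln(1+r)⌉ = ⌈9.570⌉ = 10 payments; the last is $85.70.
Total paid = 9·$150.00 + $85.70 = $1,435.70.
Total interest = total paid − principal = $1,435.70 − $1,384.46 = $51.24.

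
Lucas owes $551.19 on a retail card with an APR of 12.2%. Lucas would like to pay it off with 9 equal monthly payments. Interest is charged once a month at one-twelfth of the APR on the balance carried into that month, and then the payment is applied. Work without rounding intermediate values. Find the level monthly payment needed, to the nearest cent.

$64.40

Monthly rate r = 12.2%/12 = 1.01667% = 0.0101667.
Level-payment amortization: P = B₀·r / (1 − (1+r)^(−n)) = 551.19·0.0101667 / (1 − 1.01017^(−9)).
Denominator 1 − (1+r)^(−9) = 0.0870169865.
P = 5.60377 / 0.0870169865 ≈ 64.40.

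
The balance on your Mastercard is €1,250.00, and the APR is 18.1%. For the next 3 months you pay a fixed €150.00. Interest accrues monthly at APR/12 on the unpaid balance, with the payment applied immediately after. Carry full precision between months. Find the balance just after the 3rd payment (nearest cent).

Monthly rate r = 18.1%/12 = 1.50833% = 0.0150833.
Each month: B ← B·(1+r) − €150.00.
Month 1: interest €18.85; balance after payment €1,118.85.
Month 2: interest €16.88; balance after payment €985.73.
Month 3: interest €14.87; balance after payment €850.60.

€850.60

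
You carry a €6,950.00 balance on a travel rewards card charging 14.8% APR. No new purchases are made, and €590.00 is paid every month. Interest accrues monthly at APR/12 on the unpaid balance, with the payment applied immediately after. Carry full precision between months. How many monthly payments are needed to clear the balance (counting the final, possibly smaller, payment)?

13 payments

Monthly rate r = 14.8%/12 = 1.23333% = 0.0123333.
Recurrence: B ← B·(1+r) − €590.00.
Month 1: interest €85.72; balance after payment €6,445.72.
Month 2: interest €79.50; balance after payment €5,935.21.
Closed form: n = −ln(1 − rB₀/P)/ln(1+r) = −ln(0.85472)/ln(1.01233) ≈ 12.807, so the balance reaches zero during payment 13.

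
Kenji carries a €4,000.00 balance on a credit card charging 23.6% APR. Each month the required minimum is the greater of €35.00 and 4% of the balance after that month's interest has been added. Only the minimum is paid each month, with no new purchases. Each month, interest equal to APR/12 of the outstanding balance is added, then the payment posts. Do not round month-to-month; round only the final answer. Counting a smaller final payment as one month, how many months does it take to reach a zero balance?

Monthly rate r = 23.6%/12 = 1.96667% = 0.0196667.
While 4% of the post-interest balance exceeds €35.00, each month B ← (B·(1+r))·(1 − 0.04), i.e. B shrinks by the factor (1+r)·0.96 = 0.97888.
This holds for months 1–73. Entering month 74 the balance is €842.00; 4% of the post-interest balance is now below €35.00, so the flat €35.00 minimum applies from here.
From month 74 a fixed €35.00 at rate r clears €842.00 in 33 more payments. Total: 73 + 33 = 106 months.

106 months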